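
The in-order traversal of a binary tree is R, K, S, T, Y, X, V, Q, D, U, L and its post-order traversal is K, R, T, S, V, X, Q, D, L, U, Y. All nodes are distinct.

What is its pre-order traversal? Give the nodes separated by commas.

The last element of post-order is the root; it splits in-order into left and right subtrees.
Root Y: left subtree has 4 nodes {R, K, S, T}, right has 6 {X, V, Q, D, U, L}.
  Root S: left subtree has 2 nodes {R, K}, right has 1 {T}.
    Root R: left subtree has 0 nodes { }, right has 1 {K}.
  Root U: left subtree has 4 nodes {X, V, Q, D}, right has 1 {L}.
    Root D: left subtree has 3 nodes {X, V, Q}, right has 0 { }.
      Root Q: left subtree has 2 nodes {X, V}, right has 0 { }.
        Root X: left subtree has 0 nodes { }, right has 1 {V}.

Y, S, R, K, T, U, D, Q, X, V, L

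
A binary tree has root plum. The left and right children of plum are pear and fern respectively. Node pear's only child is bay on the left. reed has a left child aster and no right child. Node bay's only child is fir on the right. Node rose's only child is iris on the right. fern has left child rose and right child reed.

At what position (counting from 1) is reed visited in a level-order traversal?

6

Level-order visits nodes level by level from the root, left to right within each level.
Level 0: plum
Level 1: pear, fern
Level 2: bay, rose, reed
Level 3: fir, iris, aster
Full level-order sequence: plum, pear, fern, bay, rose, reed, fir, iris, aster.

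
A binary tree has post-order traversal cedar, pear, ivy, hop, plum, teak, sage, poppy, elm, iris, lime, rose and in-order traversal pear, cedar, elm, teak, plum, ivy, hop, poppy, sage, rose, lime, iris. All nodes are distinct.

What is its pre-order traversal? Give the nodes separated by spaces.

The last element of post-order is the root; it splits in-order into left and right subtrees.
Root rose: left subtree has 9 nodes {pear, cedar, elm, teak, plum, ivy, hop, poppy, sage}, right has 2 {lime, iris}.
  Root elm: left subtree has 2 nodes {pear, cedar}, right has 6 {teak, plum, ivy, hop, poppy, sage}.
    Root pear: left subtree has 0 nodes { }, right has 1 {cedar}.
    Root poppy: left subtree has 4 nodes {teak, plum, ivy, hop}, right has 1 {sage}.
      Root teak: left subtree has 0 nodes { }, right has 3 {plum, ivy, hop}.
        Root plum: left subtree has 0 nodes { }, right has 2 {ivy, hop}.
          Root hop: left subtree has 1 node {ivy}, right has 0 { }.
  Root lime: left subtree has 0 nodes { }, right has 1 {iris}.

rose elm pear cedar poppy teak plum hop ivy sage lime iris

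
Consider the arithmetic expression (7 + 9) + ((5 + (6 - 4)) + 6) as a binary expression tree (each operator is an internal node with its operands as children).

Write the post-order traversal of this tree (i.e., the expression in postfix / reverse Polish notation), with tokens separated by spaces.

Post-order on an expression tree gives postfix notation: for each operator, emit left operand, right operand, then the operator.

7 9 + 5 6 4 - + 6 + +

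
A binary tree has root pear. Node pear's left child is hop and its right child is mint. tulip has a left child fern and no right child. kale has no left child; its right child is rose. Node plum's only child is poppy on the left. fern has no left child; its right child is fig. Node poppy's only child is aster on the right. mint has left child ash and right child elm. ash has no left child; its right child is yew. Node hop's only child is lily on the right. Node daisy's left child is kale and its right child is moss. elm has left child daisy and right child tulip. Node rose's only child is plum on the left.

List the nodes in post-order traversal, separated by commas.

Post-order visits the left subtree, then the right subtree, then the node.
At pear: go left to hop.
  At hop: no left child.
  At hop: go right to lily.
    lily is a leaf — visit lily.
  Visit hop.
At pear: go right to mint.
  At mint: go left to ash.
    At ash: no left child.
    At ash: go right to yew.
      yew is a leaf — visit yew.
    Visit ash.
  At mint: go right to elm.
    At elm: go left to daisy.
      At daisy: go left to kale.
        At kale: no left child.
        At kale: go right to rose.
          At rose: go left to plum.
            At plum: go left to poppy.
              At poppy: no left child.
              At poppy: go right to aster.
                aster is a leaf — visit aster.
              Visit poppy.
            At plum: no right child.
            Visit plum.
          At rose: no right child.
          Visit rose.
        Visit kale.
      At daisy: go right to moss.
        moss is a leaf — visit moss.
      Visit daisy.
    At elm: go right to tulip.
      At tulip: go left to fern.
        At fern: no left child.
        At fern: go right to fig.
          fig is a leaf — visit fig.
        Visit fern.
      At tulip: no right child.
      Visit tulip.
    Visit elm.
  Visit mint.
Visit pear.

lily, hop, yew, ash, aster, poppy, plum, rose, kale, moss, daisy, fig, fern, tulip, elm, mint, pear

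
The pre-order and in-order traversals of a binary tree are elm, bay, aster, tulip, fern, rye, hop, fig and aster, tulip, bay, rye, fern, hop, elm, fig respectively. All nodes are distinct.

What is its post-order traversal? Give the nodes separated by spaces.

The first element of pre-order is the root; it splits in-order into left and right subtrees.
Root elm: left subtree has 6 nodes {aster, tulip, bay, rye, fern, hop}, right has 1 {fig}.
  Root bay: left subtree has 2 nodes {aster, tulip}, right has 3 {rye, fern, hop}.
    Root aster: left subtree has 0 nodes { }, right has 1 {tulip}.
    Root fern: left subtree has 1 node {rye}, right has 1 {hop}.

tulip aster rye hop fern bay fig elm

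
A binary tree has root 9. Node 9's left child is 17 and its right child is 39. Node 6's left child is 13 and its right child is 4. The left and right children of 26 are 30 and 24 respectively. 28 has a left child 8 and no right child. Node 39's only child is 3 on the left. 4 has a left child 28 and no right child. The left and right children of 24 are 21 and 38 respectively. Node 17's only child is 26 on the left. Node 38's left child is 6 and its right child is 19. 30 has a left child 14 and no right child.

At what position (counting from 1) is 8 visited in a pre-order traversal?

13

Pre-order visits the node, then its left subtree, then its right subtree.
Visit 9.
At 9: go left to 17.
  Visit 17.
  At 17: go left to 26.
    Visit 26.
    At 26: go left to 30.
      Visit 30.
      At 30: go left to 14.
        14 is a leaf — visit 14.
      At 30: no right child.
    At 26: go right to 24.
      Visit 24.
      At 24: go left to 21.
        21 is a leaf — visit 21.
      At 24: go right to 38.
        Visit 38.
        At 38: go left to 6.
          Visit 6.
          At 6: go left to 13.
            13 is a leaf — visit 13.
          At 6: go right to 4.
            Visit 4.
            At 4: go left to 28.
              Visit 28.
              At 28: go left to 8.
                8 is a leaf — visit 8.
              At 28: no right child.
            At 4: no right child.
        At 38: go right to 19.
          19 is a leaf — visit 19.
  At 17: no right child.
At 9: go right to 39.
  Visit 39.
  At 39: go left to 3.
    3 is a leaf — visit 3.
  At 39: no right child.
Full pre-order sequence: 9, 17, 26, 30, 14, 24, 21, 38, 6, 13, 4, 28, 8, 19, 39, 3.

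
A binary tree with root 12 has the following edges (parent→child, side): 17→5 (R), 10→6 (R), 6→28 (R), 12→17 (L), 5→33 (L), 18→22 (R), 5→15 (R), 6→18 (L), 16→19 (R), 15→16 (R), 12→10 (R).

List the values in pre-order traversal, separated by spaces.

Pre-order visits the node, then its left subtree, then its right subtree.
Visit 12.
At 12: go left to 17.
  Visit 17.
  At 17: no left child.
  At 17: go right to 5.
    Visit 5.
    At 5: go left to 33.
      33 is a leaf — visit 33.
    At 5: go right to 15.
      Visit 15.
      At 15: no left child.
      At 15: go right to 16.
        Visit 16.
        At 16: no left child.
        At 16: go right to 19.
          19 is a leaf — visit 19.
At 12: go right to 10.
  Visit 10.
  At 10: no left child.
  At 10: go right to 6.
    Visit 6.
    At 6: go left to 18.
      Visit 18.
      At 18: no left child.
      At 18: go right to 22.
        22 is a leaf — visit 22.
    At 6: go right to 28.
      28 is a leaf — visit 28.

12 17 5 33 15 16 19 10 6 18 22 28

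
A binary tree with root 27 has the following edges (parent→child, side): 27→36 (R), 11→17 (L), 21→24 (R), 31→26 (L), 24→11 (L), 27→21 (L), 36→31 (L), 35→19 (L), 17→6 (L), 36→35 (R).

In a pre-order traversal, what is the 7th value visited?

Pre-order visits the node, then its left subtree, then its right subtree.
Visit 27.
At 27: go left to 21.
  Visit 21.
  At 21: no left child.
  At 21: go right to 24.
    Visit 24.
    At 24: go left to 11.
      Visit 11.
      At 11: go left to 17.
        Visit 17.
        At 17: go left to 6.
          6 is a leaf — visit 6.
        At 17: no right child.
      At 11: no right child.
    At 24: no right child.
At 27: go right to 36.
  Visit 36.
  At 36: go left to 31.
    Visit 31.
    At 31: go left to 26.
      26 is a leaf — visit 26.
    At 31: no right child.
  At 36: go right to 35.
    Visit 35.
    At 35: go left to 19.
      19 is a leaf — visit 19.
    At 35: no right child.
Full pre-order sequence: 27, 21, 24, 11, 17, 6, 36, 31, 26, 35, 19.

36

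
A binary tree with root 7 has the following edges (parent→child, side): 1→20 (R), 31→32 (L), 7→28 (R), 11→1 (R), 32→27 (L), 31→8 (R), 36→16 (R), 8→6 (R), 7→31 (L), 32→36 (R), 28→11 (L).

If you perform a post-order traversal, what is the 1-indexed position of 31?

Post-order visits the left subtree, then the right subtree, then the node.
At 7: go left to 31.
  At 31: go left to 32.
    At 32: go left to 27.
      27 is a leaf — visit 27.
    At 32: go right to 36.
      At 36: no left child.
      At 36: go right to 16.
        16 is a leaf — visit 16.
      Visit 36.
    Visit 32.
  At 31: go right to 8.
    At 8: no left child.
    At 8: go right to 6.
      6 is a leaf — visit 6.
    Visit 8.
  Visit 31.
At 7: go right to 28.
  At 28: go left to 11.
    At 11: no left child.
    At 11: go right to 1.
      At 1: no left child.
      At 1: go right to 20.
        20 is a leaf — visit 20.
      Visit 1.
    Visit 11.
  At 28: no right child.
  Visit 28.
Visit 7.
Full post-order sequence: 27, 16, 36, 32, 6, 8, 31, 20, 1, 11, 28, 7.

7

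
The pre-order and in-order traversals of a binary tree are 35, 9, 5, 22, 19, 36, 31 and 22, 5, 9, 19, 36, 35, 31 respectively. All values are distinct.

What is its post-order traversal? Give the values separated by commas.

The first element of pre-order is the root; it splits in-order into left and right subtrees.
Root 35: left subtree has 5 nodes {22, 5, 9, 19, 36}, right has 1 {31}.
  Root 9: left subtree has 2 nodes {22, 5}, right has 2 {19, 36}.
    Root 5: left subtree has 1 node {22}, right has 0 { }.
    Root 19: left subtree has 0 nodes { }, right has 1 {36}.

22, 5, 36, 19, 9, 31, 35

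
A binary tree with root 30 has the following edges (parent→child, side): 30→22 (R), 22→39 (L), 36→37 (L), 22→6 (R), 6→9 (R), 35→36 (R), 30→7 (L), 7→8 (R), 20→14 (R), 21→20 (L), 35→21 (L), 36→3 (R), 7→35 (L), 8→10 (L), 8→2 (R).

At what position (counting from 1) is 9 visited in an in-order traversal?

In-order visits the left subtree, then the node, then the right subtree.
At 30: go left to 7.
  At 7: go left to 35.
    At 35: go left to 21.
      At 21: go left to 20.
        At 20: no left child.
        Visit 20.
        At 20: go right to 14.
          14 is a leaf — visit 14.
      Visit 21.
      At 21: no right child.
    Visit 35.
    At 35: go right to 36.
      At 36: go left to 37.
        37 is a leaf — visit 37.
      Visit 36.
      At 36: go right to 3.
        3 is a leaf — visit 3.
  Visit 7.
  At 7: go right to 8.
    At 8: go left to 10.
      10 is a leaf — visit 10.
    Visit 8.
    At 8: go right to 2.
      2 is a leaf — visit 2.
Visit 30.
At 30: go right to 22.
  At 22: go left to 39.
    39 is a leaf — visit 39.
  Visit 22.
  At 22: go right to 6.
    At 6: no left child.
    Visit 6.
    At 6: go right to 9.
      9 is a leaf — visit 9.
Full in-order sequence: 20, 14, 21, 35, 37, 36, 3, 7, 10, 8, 2, 30, 39, 22, 6, 9.

16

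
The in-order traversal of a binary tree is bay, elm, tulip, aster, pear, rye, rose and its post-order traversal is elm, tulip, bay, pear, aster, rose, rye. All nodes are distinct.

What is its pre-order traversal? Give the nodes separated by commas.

rye, aster, bay, tulip, elm, pear, rose

The last element of post-order is the root; it splits in-order into left and right subtrees.
Root rye: left subtree has 5 nodes {bay, elm, tulip, aster, pear}, right has 1 {rose}.
  Root aster: left subtree has 3 nodes {bay, elm, tulip}, right has 1 {pear}.
    Root bay: left subtree has 0 nodes { }, right has 2 {elm, tulip}.
      Root tulip: left subtree has 1 node {elm}, right has 0 { }.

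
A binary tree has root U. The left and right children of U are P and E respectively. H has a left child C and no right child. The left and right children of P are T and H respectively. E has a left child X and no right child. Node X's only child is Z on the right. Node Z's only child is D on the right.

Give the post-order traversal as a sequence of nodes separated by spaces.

Post-order visits the left subtree, then the right subtree, then the node.
At U: go left to P.
  At P: go left to T.
    T is a leaf — visit T.
  At P: go right to H.
    At H: go left to C.
      C is a leaf — visit C.
    At H: no right child.
    Visit H.
  Visit P.
At U: go right to E.
  At E: go left to X.
    At X: no left child.
    At X: go right to Z.
      At Z: no left child.
      At Z: go right to D.
        D is a leaf — visit D.
      Visit Z.
    Visit X.
  At E: no right child.
  Visit E.
Visit U.

T C H P D Z X E U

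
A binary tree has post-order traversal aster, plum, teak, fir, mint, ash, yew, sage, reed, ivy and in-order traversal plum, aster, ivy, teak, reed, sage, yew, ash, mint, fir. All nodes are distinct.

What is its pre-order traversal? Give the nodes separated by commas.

ivy, plum, aster, reed, teak, sage, yew, ash, mint, fir

The last element of post-order is the root; it splits in-order into left and right subtrees.
Root ivy: left subtree has 2 nodes {plum, aster}, right has 7 {teak, reed, sage, yew, ash, mint, fir}.
  Root plum: left subtree has 0 nodes { }, right has 1 {aster}.
  Root reed: left subtree has 1 node {teak}, right has 5 {sage, yew, ash, mint, fir}.
    Root sage: left subtree has 0 nodes { }, right has 4 {yew, ash, mint, fir}.
      Root yew: left subtree has 0 nodes { }, right has 3 {ash, mint, fir}.
        Root ash: left subtree has 0 nodes { }, right has 2 {mint, fir}.
          Root mint: left subtree has 0 nodes { }, right has 1 {fir}.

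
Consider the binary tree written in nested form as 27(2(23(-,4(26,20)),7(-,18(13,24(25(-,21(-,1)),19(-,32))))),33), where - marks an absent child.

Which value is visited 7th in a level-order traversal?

Level-order visits nodes level by level from the root, left to right within each level.
Level 0: 27
Level 1: 2, 33
Level 2: 23, 7
Level 3: 4, 18
Level 4: 26, 20, 13, 24
Level 5: 25, 19
Level 6: 21, 32
Level 7: 1
Full level-order sequence: 27, 2, 33, 23, 7, 4, 18, 26, 20, 13, 24, 25, 19, 21, 32, 1.

18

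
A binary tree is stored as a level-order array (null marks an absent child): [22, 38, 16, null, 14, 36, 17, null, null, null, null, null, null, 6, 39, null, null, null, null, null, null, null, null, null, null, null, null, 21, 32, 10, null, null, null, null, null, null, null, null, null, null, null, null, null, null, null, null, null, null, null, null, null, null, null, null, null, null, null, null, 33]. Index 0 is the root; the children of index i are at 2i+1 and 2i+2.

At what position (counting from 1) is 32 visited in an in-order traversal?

In-order visits the left subtree, then the node, then the right subtree.
At 22: go left to 38.
  At 38: no left child.
  Visit 38.
  At 38: go right to 14.
    14 is a leaf — visit 14.
Visit 22.
At 22: go right to 16.
  At 16: go left to 36.
    36 is a leaf — visit 36.
  Visit 16.
  At 16: go right to 17.
    At 17: go left to 6.
      At 6: go left to 21.
        21 is a leaf — visit 21.
      Visit 6.
      At 6: go right to 32.
        At 32: no left child.
        Visit 32.
        At 32: go right to 33.
          33 is a leaf — visit 33.
    Visit 17.
    At 17: go right to 39.
      At 39: go left to 10.
        10 is a leaf — visit 10.
      Visit 39.
      At 39: no right child.
Full in-order sequence: 38, 14, 22, 36, 16, 21, 6, 32, 33, 17, 10, 39.

8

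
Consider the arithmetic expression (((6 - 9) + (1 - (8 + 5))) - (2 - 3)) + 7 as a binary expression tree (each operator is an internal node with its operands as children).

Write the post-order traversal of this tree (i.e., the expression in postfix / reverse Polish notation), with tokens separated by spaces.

Post-order on an expression tree gives postfix notation: for each operator, emit left operand, right operand, then the operator.

6 9 - 1 8 5 + - + 2 3 - - 7 +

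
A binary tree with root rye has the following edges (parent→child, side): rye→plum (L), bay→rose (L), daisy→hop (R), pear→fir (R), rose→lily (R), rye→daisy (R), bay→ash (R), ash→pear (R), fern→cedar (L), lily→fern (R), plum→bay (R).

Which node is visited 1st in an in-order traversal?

In-order visits the left subtree, then the node, then the right subtree.
At rye: go left to plum.
  At plum: no left child.
  Visit plum.
  At plum: go right to bay.
    At bay: go left to rose.
      At rose: no left child.
      Visit rose.
      At rose: go right to lily.
        At lily: no left child.
        Visit lily.
        At lily: go right to fern.
          At fern: go left to cedar.
            cedar is a leaf — visit cedar.
          Visit fern.
          At fern: no right child.
    Visit bay.
    At bay: go right to ash.
      At ash: no left child.
      Visit ash.
      At ash: go right to pear.
        At pear: no left child.
        Visit pear.
        At pear: go right to fir.
          fir is a leaf — visit fir.
Visit rye.
At rye: go right to daisy.
  At daisy: no left child.
  Visit daisy.
  At daisy: go right to hop.
    hop is a leaf — visit hop.
Full in-order sequence: plum, rose, lily, cedar, fern, bay, ash, pear, fir, rye, daisy, hop.

plum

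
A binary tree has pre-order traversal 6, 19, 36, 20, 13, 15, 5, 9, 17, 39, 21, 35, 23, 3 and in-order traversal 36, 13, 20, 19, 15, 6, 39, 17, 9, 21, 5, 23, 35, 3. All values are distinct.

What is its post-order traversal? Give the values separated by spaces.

The first element of pre-order is the root; it splits in-order into left and right subtrees.
Root 6: left subtree has 5 nodes {36, 13, 20, 19, 15}, right has 8 {39, 17, 9, 21, 5, 23, 35, 3}.
  Root 19: left subtree has 3 nodes {36, 13, 20}, right has 1 {15}.
    Root 36: left subtree has 0 nodes { }, right has 2 {13, 20}.
      Root 20: left subtree has 1 node {13}, right has 0 { }.
  Root 5: left subtree has 4 nodes {39, 17, 9, 21}, right has 3 {23, 35, 3}.
    Root 9: left subtree has 2 nodes {39, 17}, right has 1 {21}.
      Root 17: left subtree has 1 node {39}, right has 0 { }.
    Root 35: left subtree has 1 node {23}, right has 1 {3}.

13 20 36 15 19 39 17 21 9 23 3 35 5 6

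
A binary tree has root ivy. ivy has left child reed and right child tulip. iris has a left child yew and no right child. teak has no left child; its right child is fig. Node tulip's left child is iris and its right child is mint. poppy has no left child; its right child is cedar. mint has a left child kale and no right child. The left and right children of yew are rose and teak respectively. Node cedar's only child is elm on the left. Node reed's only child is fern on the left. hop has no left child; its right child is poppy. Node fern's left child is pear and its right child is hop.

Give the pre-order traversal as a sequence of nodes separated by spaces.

Pre-order visits the node, then its left subtree, then its right subtree.
Visit ivy.
At ivy: go left to reed.
  Visit reed.
  At reed: go left to fern.
    Visit fern.
    At fern: go left to pear.
      pear is a leaf — visit pear.
    At fern: go right to hop.
      Visit hop.
      At hop: no left child.
      At hop: go right to poppy.
        Visit poppy.
        At poppy: no left child.
        At poppy: go right to cedar.
          Visit cedar.
          At cedar: go left to elm.
            elm is a leaf — visit elm.
          At cedar: no right child.
  At reed: no right child.
At ivy: go right to tulip.
  Visit tulip.
  At tulip: go left to iris.
    Visit iris.
    At iris: go left to yew.
      Visit yew.
      At yew: go left to rose.
        rose is a leaf — visit rose.
      At yew: go right to teak.
        Visit teak.
        At teak: no left child.
        At teak: go right to fig.
          fig is a leaf — visit fig.
    At iris: no right child.
  At tulip: go right to mint.
    Visit mint.
    At mint: go left to kale.
      kale is a leaf — visit kale.
    At mint: no right child.

ivy reed fern pear hop poppy cedar elm tulip iris yew rose teak fig mint kale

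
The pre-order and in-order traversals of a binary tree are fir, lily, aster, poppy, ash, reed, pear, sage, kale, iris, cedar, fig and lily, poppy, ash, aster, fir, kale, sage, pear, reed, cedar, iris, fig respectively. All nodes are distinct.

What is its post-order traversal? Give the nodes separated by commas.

The first element of pre-order is the root; it splits in-order into left and right subtrees.
Root fir: left subtree has 4 nodes {lily, poppy, ash, aster}, right has 7 {kale, sage, pear, reed, cedar, iris, fig}.
  Root lily: left subtree has 0 nodes { }, right has 3 {poppy, ash, aster}.
    Root aster: left subtree has 2 nodes {poppy, ash}, right has 0 { }.
      Root poppy: left subtree has 0 nodes { }, right has 1 {ash}.
  Root reed: left subtree has 3 nodes {kale, sage, pear}, right has 3 {cedar, iris, fig}.
    Root pear: left subtree has 2 nodes {kale, sage}, right has 0 { }.
      Root sage: left subtree has 1 node {kale}, right has 0 { }.
    Root iris: left subtree has 1 node {cedar}, right has 1 {fig}.

ash, poppy, aster, lily, kale, sage, pear, cedar, fig, iris, reed, fir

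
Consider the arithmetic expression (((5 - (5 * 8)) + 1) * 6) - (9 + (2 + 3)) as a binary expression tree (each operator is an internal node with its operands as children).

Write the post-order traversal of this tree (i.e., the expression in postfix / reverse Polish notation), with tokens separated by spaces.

Post-order on an expression tree gives postfix notation: for each operator, emit left operand, right operand, then the operator.

5 5 8 * - 1 + 6 * 9 2 3 + + -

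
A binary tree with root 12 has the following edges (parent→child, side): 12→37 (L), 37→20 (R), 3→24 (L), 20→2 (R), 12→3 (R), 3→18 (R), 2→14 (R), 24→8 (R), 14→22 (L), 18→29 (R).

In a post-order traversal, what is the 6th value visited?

Post-order visits the left subtree, then the right subtree, then the node.
At 12: go left to 37.
  At 37: no left child.
  At 37: go right to 20.
    At 20: no left child.
    At 20: go right to 2.
      At 2: no left child.
      At 2: go right to 14.
        At 14: go left to 22.
          22 is a leaf — visit 22.
        At 14: no right child.
        Visit 14.
      Visit 2.
    Visit 20.
  Visit 37.
At 12: go right to 3.
  At 3: go left to 24.
    At 24: no left child.
    At 24: go right to 8.
      8 is a leaf — visit 8.
    Visit 24.
  At 3: go right to 18.
    At 18: no left child.
    At 18: go right to 29.
      29 is a leaf — visit 29.
    Visit 18.
  Visit 3.
Visit 12.
Full post-order sequence: 22, 14, 2, 20, 37, 8, 24, 29, 18, 3, 12.

8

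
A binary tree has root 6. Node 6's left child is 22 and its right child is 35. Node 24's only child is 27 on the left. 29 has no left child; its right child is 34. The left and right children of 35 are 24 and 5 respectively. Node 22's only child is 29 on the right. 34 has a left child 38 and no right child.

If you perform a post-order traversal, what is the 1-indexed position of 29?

Post-order visits the left subtree, then the right subtree, then the node.
At 6: go left to 22.
  At 22: no left child.
  At 22: go right to 29.
    At 29: no left child.
    At 29: go right to 34.
      At 34: go left to 38.
        38 is a leaf — visit 38.
      At 34: no right child.
      Visit 34.
    Visit 29.
  Visit 22.
At 6: go right to 35.
  At 35: go left to 24.
    At 24: go left to 27.
      27 is a leaf — visit 27.
    At 24: no right child.
    Visit 24.
  At 35: go right to 5.
    5 is a leaf — visit 5.
  Visit 35.
Visit 6.
Full post-order sequence: 38, 34, 29, 22, 27, 24, 5, 35, 6.

3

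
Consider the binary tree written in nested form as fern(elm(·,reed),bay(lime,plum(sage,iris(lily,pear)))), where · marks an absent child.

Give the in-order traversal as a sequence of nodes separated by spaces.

elm reed fern lime bay sage plum lily iris pear

In-order visits the left subtree, then the node, then the right subtree.
At fern: go left to elm.
  At elm: no left child.
  Visit elm.
  At elm: go right to reed.
    reed is a leaf — visit reed.
Visit fern.
At fern: go right to bay.
  At bay: go left to lime.
    lime is a leaf — visit lime.
  Visit bay.
  At bay: go right to plum.
    At plum: go left to sage.
      sage is a leaf — visit sage.
    Visit plum.
    At plum: go right to iris.
      At iris: go left to lily.
        lily is a leaf — visit lily.
      Visit iris.
      At iris: go right to pear.
        pear is a leaf — visit pear.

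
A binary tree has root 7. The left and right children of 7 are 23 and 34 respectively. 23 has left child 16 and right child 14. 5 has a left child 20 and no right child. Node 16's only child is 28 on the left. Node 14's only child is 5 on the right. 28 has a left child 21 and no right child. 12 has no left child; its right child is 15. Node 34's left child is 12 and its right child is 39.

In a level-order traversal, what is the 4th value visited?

Level-order visits nodes level by level from the root, left to right within each level.
Level 0: 7
Level 1: 23, 34
Level 2: 16, 14, 12, 39
Level 3: 28, 5, 15
Level 4: 21, 20
Full level-order sequence: 7, 23, 34, 16, 14, 12, 39, 28, 5, 15, 21, 20.

16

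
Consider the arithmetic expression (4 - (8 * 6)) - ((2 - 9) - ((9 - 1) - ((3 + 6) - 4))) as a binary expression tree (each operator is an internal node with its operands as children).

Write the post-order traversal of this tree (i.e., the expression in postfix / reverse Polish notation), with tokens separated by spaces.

Post-order on an expression tree gives postfix notation: for each operator, emit left operand, right operand, then the operator.

4 8 6 * - 2 9 - 9 1 - 3 6 + 4 - - - -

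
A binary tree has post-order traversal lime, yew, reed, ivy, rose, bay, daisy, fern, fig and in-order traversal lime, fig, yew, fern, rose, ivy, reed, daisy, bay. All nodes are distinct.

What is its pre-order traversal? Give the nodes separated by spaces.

The last element of post-order is the root; it splits in-order into left and right subtrees.
Root fig: left subtree has 1 node {lime}, right has 7 {yew, fern, rose, ivy, reed, daisy, bay}.
  Root fern: left subtree has 1 node {yew}, right has 5 {rose, ivy, reed, daisy, bay}.
    Root daisy: left subtree has 3 nodes {rose, ivy, reed}, right has 1 {bay}.
      Root rose: left subtree has 0 nodes { }, right has 2 {ivy, reed}.
        Root ivy: left subtree has 0 nodes { }, right has 1 {reed}.

fig lime fern yew daisy rose ivy reed bay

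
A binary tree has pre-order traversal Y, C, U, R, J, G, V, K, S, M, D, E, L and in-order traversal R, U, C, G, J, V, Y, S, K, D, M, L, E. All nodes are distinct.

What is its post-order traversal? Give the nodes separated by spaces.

R U G V J C S D L E M K Y

The first element of pre-order is the root; it splits in-order into left and right subtrees.
Root Y: left subtree has 6 nodes {R, U, C, G, J, V}, right has 6 {S, K, D, M, L, E}.
  Root C: left subtree has 2 nodes {R, U}, right has 3 {G, J, V}.
    Root U: left subtree has 1 node {R}, right has 0 { }.
    Root J: left subtree has 1 node {G}, right has 1 {V}.
  Root K: left subtree has 1 node {S}, right has 4 {D, M, L, E}.
    Root M: left subtree has 1 node {D}, right has 2 {L, E}.
      Root E: left subtree has 1 node {L}, right has 0 { }.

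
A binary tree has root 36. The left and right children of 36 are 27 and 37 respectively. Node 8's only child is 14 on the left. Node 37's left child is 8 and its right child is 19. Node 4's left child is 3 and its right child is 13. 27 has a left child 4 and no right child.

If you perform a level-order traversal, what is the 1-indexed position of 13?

Level-order visits nodes level by level from the root, left to right within each level.
Level 0: 36
Level 1: 27, 37
Level 2: 4, 8, 19
Level 3: 3, 13, 14
Full level-order sequence: 36, 27, 37, 4, 8, 19, 3, 13, 14.

8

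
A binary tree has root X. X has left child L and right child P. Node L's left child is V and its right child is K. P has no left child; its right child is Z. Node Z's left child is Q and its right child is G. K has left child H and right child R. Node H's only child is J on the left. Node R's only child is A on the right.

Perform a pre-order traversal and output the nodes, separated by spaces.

Pre-order visits the node, then its left subtree, then its right subtree.
Visit X.
At X: go left to L.
  Visit L.
  At L: go left to V.
    V is a leaf — visit V.
  At L: go right to K.
    Visit K.
    At K: go left to H.
      Visit H.
      At H: go left to J.
        J is a leaf — visit J.
      At H: no right child.
    At K: go right to R.
      Visit R.
      At R: no left child.
      At R: go right to A.
        A is a leaf — visit A.
At X: go right to P.
  Visit P.
  At P: no left child.
  At P: go right to Z.
    Visit Z.
    At Z: go left to Q.
      Q is a leaf — visit Q.
    At Z: go right to G.
      G is a leaf — visit G.

X L V K H J R A P Z Q G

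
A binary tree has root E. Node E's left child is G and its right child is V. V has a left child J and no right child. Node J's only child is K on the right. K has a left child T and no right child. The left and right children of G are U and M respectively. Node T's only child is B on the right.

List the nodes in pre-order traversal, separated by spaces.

Pre-order visits the node, then its left subtree, then its right subtree.
Visit E.
At E: go left to G.
  Visit G.
  At G: go left to U.
    U is a leaf — visit U.
  At G: go right to M.
    M is a leaf — visit M.
At E: go right to V.
  Visit V.
  At V: go left to J.
    Visit J.
    At J: no left child.
    At J: go right to K.
      Visit K.
      At K: go left to T.
        Visit T.
        At T: no left child.
        At T: go right to B.
          B is a leaf — visit B.
      At K: no right child.
  At V: no right child.

E G U M V J K T B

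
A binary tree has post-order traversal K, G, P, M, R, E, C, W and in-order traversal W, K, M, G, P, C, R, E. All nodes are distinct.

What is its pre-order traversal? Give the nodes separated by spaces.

W C M K P G E R

The last element of post-order is the root; it splits in-order into left and right subtrees.
Root W: left subtree has 0 nodes { }, right has 7 {K, M, G, P, C, R, E}.
  Root C: left subtree has 4 nodes {K, M, G, P}, right has 2 {R, E}.
    Root M: left subtree has 1 node {K}, right has 2 {G, P}.
      Root P: left subtree has 1 node {G}, right has 0 { }.
    Root E: left subtree has 1 node {R}, right has 0 { }.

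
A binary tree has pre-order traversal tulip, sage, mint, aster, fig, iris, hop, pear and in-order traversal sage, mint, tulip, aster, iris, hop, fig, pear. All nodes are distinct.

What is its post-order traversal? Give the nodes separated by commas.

mint, sage, hop, iris, pear, fig, aster, tulip

The first element of pre-order is the root; it splits in-order into left and right subtrees.
Root tulip: left subtree has 2 nodes {sage, mint}, right has 5 {aster, iris, hop, fig, pear}.
  Root sage: left subtree has 0 nodes { }, right has 1 {mint}.
  Root aster: left subtree has 0 nodes { }, right has 4 {iris, hop, fig, pear}.
    Root fig: left subtree has 2 nodes {iris, hop}, right has 1 {pear}.
      Root iris: left subtree has 0 nodes { }, right has 1 {hop}.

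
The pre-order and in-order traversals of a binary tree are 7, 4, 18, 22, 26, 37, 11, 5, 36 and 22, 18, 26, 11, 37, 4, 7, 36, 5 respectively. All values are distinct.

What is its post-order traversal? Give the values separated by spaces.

22 11 37 26 18 4 36 5 7

The first element of pre-order is the root; it splits in-order into left and right subtrees.
Root 7: left subtree has 6 nodes {22, 18, 26, 11, 37, 4}, right has 2 {36, 5}.
  Root 4: left subtree has 5 nodes {22, 18, 26, 11, 37}, right has 0 { }.
    Root 18: left subtree has 1 node {22}, right has 3 {26, 11, 37}.
      Root 26: left subtree has 0 nodes { }, right has 2 {11, 37}.
        Root 37: left subtree has 1 node {11}, right has 0 { }.
  Root 5: left subtree has 1 node {36}, right has 0 { }.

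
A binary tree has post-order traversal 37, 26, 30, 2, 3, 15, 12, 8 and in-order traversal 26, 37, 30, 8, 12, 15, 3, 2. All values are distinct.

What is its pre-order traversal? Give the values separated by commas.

8, 30, 26, 37, 12, 15, 3, 2

The last element of post-order is the root; it splits in-order into left and right subtrees.
Root 8: left subtree has 3 nodes {26, 37, 30}, right has 4 {12, 15, 3, 2}.
  Root 30: left subtree has 2 nodes {26, 37}, right has 0 { }.
    Root 26: left subtree has 0 nodes { }, right has 1 {37}.
  Root 12: left subtree has 0 nodes { }, right has 3 {15, 3, 2}.
    Root 15: left subtree has 0 nodes { }, right has 2 {3, 2}.
      Root 3: left subtree has 0 nodes { }, right has 1 {2}.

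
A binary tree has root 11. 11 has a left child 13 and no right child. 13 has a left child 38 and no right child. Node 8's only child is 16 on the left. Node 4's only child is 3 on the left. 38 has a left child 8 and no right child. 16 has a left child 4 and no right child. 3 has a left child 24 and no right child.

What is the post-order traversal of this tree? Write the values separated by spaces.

Post-order visits the left subtree, then the right subtree, then the node.
At 11: go left to 13.
  At 13: go left to 38.
    At 38: go left to 8.
      At 8: go left to 16.
        At 16: go left to 4.
          At 4: go left to 3.
            At 3: go left to 24.
              24 is a leaf — visit 24.
            At 3: no right child.
            Visit 3.
          At 4: no right child.
          Visit 4.
        At 16: no right child.
        Visit 16.
      At 8: no right child.
      Visit 8.
    At 38: no right child.
    Visit 38.
  At 13: no right child.
  Visit 13.
At 11: no right child.
Visit 11.

24 3 4 16 8 38 13 11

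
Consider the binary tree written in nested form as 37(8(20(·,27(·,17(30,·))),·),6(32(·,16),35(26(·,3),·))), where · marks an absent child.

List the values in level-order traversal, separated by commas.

37, 8, 6, 20, 32, 35, 27, 16, 26, 17, 3, 30

Level-order visits nodes level by level from the root, left to right within each level.
Level 0: 37
Level 1: 8, 6
Level 2: 20, 32, 35
Level 3: 27, 16, 26
Level 4: 17, 3
Level 5: 30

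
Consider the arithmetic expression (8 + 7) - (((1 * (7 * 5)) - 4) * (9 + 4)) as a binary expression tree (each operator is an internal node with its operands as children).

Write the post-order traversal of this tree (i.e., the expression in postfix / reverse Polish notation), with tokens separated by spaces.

8 7 + 1 7 5 * * 4 - 9 4 + * -

Post-order on an expression tree gives postfix notation: for each operator, emit left operand, right operand, then the operator.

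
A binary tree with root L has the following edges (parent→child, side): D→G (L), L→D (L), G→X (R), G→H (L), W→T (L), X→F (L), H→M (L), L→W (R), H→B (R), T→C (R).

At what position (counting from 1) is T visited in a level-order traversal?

5

Level-order visits nodes level by level from the root, left to right within each level.
Level 0: L
Level 1: D, W
Level 2: G, T
Level 3: H, X, C
Level 4: M, B, F
Full level-order sequence: L, D, W, G, T, H, X, C, M, B, F.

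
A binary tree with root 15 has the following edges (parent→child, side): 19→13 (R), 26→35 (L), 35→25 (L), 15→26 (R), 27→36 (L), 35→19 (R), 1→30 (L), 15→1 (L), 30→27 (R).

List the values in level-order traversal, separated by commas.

15, 1, 26, 30, 35, 27, 25, 19, 36, 13

Level-order visits nodes level by level from the root, left to right within each level.
Level 0: 15
Level 1: 1, 26
Level 2: 30, 35
Level 3: 27, 25, 19
Level 4: 36, 13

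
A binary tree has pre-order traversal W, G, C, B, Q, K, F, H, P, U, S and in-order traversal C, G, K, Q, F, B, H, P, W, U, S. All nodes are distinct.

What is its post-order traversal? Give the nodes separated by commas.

C, K, F, Q, P, H, B, G, S, U, W

The first element of pre-order is the root; it splits in-order into left and right subtrees.
Root W: left subtree has 8 nodes {C, G, K, Q, F, B, H, P}, right has 2 {U, S}.
  Root G: left subtree has 1 node {C}, right has 6 {K, Q, F, B, H, P}.
    Root B: left subtree has 3 nodes {K, Q, F}, right has 2 {H, P}.
      Root Q: left subtree has 1 node {K}, right has 1 {F}.
      Root H: left subtree has 0 nodes { }, right has 1 {P}.
  Root U: left subtree has 0 nodes { }, right has 1 {S}.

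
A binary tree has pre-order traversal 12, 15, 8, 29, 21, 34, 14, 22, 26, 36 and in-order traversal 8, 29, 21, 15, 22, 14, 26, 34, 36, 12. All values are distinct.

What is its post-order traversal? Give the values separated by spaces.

The first element of pre-order is the root; it splits in-order into left and right subtrees.
Root 12: left subtree has 9 nodes {8, 29, 21, 15, 22, 14, 26, 34, 36}, right has 0 { }.
  Root 15: left subtree has 3 nodes {8, 29, 21}, right has 5 {22, 14, 26, 34, 36}.
    Root 8: left subtree has 0 nodes { }, right has 2 {29, 21}.
      Root 29: left subtree has 0 nodes { }, right has 1 {21}.
    Root 34: left subtree has 3 nodes {22, 14, 26}, right has 1 {36}.
      Root 14: left subtree has 1 node {22}, right has 1 {26}.

21 29 8 22 26 14 36 34 15 12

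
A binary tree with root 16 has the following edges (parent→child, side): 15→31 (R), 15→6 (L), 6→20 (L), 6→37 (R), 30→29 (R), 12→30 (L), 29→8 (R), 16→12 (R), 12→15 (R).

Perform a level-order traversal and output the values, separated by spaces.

16 12 30 15 29 6 31 8 20 37

Level-order visits nodes level by level from the root, left to right within each level.
Level 0: 16
Level 1: 12
Level 2: 30, 15
Level 3: 29, 6, 31
Level 4: 8, 20, 37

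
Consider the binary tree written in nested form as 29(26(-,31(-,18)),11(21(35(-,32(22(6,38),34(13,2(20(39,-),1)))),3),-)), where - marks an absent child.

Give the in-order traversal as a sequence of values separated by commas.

26, 31, 18, 29, 35, 6, 22, 38, 32, 13, 34, 39, 20, 2, 1, 21, 3, 11

In-order visits the left subtree, then the node, then the right subtree.
At 29: go left to 26.
  At 26: no left child.
  Visit 26.
  At 26: go right to 31.
    At 31: no left child.
    Visit 31.
    At 31: go right to 18.
      18 is a leaf — visit 18.
Visit 29.
At 29: go right to 11.
  At 11: go left to 21.
    At 21: go left to 35.
      At 35: no left child.
      Visit 35.
      At 35: go right to 32.
        At 32: go left to 22.
          At 22: go left to 6.
            6 is a leaf — visit 6.
          Visit 22.
          At 22: go right to 38.
            38 is a leaf — visit 38.
        Visit 32.
        At 32: go right to 34.
          At 34: go left to 13.
            13 is a leaf — visit 13.
          Visit 34.
          At 34: go right to 2.
            At 2: go left to 20.
              At 20: go left to 39.
                39 is a leaf — visit 39.
              Visit 20.
              At 20: no right child.
            Visit 2.
            At 2: go right to 1.
              1 is a leaf — visit 1.
    Visit 21.
    At 21: go right to 3.
      3 is a leaf — visit 3.
  Visit 11.
  At 11: no right child.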